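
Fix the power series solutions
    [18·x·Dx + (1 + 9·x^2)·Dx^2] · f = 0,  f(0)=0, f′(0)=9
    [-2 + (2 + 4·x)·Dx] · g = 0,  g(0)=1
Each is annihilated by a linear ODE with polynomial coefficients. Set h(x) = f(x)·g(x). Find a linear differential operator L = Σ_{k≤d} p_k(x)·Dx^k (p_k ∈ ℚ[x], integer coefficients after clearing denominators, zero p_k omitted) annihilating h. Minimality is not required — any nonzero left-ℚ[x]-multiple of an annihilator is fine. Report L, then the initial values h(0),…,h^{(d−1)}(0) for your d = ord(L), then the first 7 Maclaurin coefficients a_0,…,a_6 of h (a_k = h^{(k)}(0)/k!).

f: a_k = 0, 9, 0, -27, 0, 729/5, 0, …
g: a_k = 1, 1, -1/2, 1/2, -5/8, 7/8, -21/16, …
L₀ := L_f ⊗_s L_g (sym. prod.), ord ≤ 2.
L = (3 - 18·x - 9·x^2) + (-2 + 14·x + 54·x^2 + 36·x^3)·Dx + (1 + 4·x + 13·x^2 + 36·x^3 + 36·x^4)·Dx^2  (order 2).
h: a_k = 0, 9, 9, -63/2, -45/2, 6147/40, 5607/40, …
ICs: h(0) = 0, h′(0) = 9.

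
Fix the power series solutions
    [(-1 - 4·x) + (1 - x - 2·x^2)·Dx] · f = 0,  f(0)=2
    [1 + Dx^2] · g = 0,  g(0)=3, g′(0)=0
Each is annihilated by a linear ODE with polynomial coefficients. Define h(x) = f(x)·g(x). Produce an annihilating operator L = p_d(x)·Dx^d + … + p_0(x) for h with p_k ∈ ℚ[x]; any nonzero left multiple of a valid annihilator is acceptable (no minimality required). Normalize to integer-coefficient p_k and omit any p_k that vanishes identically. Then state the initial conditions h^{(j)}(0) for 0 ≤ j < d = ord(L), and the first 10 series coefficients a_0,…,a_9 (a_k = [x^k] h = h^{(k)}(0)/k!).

L = (3 + x + 2·x^2) + (2 + 8·x)·Dx + (-1 + x + 2·x^2)·Dx^2  (order 2).
h: a_k = 6, 6, 15, 27, 229/4, 445/4, 27089/120, 53789/120, 6046153/6720, 4023507/2240, …
ICs: h(0) = 6, h′(0) = 6.

f: a_k = 2, 2, 6, 10, 22, 42, 86, 170, 342, 682, …
g: a_k = 3, 0, -3/2, 0, 1/8, 0, -1/240, 0, 1/13440, 0, …
f·g: L₀ = L_f ⊗_s L_g, ord ≤ 1·2.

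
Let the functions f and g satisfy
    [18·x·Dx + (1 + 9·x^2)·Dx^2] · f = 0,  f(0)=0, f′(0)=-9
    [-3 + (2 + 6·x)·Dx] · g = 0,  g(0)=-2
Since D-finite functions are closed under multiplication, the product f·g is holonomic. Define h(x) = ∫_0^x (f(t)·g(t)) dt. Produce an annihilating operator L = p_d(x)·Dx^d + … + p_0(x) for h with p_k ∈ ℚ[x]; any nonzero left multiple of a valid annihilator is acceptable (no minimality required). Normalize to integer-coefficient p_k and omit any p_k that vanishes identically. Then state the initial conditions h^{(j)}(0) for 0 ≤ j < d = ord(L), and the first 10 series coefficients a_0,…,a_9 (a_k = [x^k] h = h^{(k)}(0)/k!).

L = (27 - 108·x - 81·x^2)·Dx + (-12 + 36·x + 324·x^2 + 324·x^3)·Dx^2 + (4 + 24·x + 72·x^2 + 216·x^3 + 324·x^4)·Dx^3  (order 3).
h: a_k = 0, 0, 9, 9, -297/16, -81/8, 31509/640, 298161/4480, -41231511/143360, -8140743/35840, …
ICs: h(0) = 0, h′(0) = 0, h′′(0) = 18.

f: a_k = 0, -9, 0, 27, 0, -729/5, 0, 6561/7, 0, -6561, …
g: a_k = -2, -3, 9/4, -27/8, 405/64, -1701/128, 15309/512, -72171/1024, 2814669/16384, -14073345/32768, …
h₀=f·g: eliminate ⇒ L₀, order ≤ 2·1.
Integrate: L := L₀·Dx.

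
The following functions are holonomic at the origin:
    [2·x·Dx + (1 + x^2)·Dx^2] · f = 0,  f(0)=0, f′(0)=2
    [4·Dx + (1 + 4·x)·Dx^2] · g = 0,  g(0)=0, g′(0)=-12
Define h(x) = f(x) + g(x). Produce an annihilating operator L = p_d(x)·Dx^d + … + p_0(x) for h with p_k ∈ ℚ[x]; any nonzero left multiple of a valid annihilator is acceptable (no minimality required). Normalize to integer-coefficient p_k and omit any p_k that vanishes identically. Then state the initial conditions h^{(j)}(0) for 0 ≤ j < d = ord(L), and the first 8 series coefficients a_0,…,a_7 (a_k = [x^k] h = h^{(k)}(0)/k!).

f: a_k = 0, 2, 0, -2/3, 0, 2/5, 0, -2/7, …
g: a_k = 0, -12, 24, -64, 192, -3072/5, 2048, -49152/7, …
f+g: L₀ = lclm(L_f,L_g), ord ≤ 2+2.
L = (-4 - 48·x + 12·x^2 + 16·x^3)·Dx + (-17 - 8·x - 45·x^2 + 24·x^3 + 32·x^4)·Dx^2 + (-2 - 7·x + 4·x^2 + x^3 + 6·x^4 + 8·x^5)·Dx^3  (order 3).
h: a_k = 0, -10, 24, -194/3, 192, -614, 2048, -7022, …
ICs: h(0) = 0, h′(0) = -10, h′′(0) = 48.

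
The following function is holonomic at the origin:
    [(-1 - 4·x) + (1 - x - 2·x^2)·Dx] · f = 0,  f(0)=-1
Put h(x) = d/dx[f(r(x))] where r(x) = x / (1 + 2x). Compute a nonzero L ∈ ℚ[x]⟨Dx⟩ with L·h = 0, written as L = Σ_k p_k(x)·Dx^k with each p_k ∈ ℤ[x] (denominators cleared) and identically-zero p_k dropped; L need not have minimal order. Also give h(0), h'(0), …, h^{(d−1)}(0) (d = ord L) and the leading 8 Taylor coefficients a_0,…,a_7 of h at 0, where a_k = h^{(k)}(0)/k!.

L = 2 + (-1 - 11·x - 36·x^2 - 36·x^3)·Dx  (order 1).
h: a_k = -1, -2, 9, -36, 135, -486, 1701, -5832, …
ICs: h(0) = -1.

f: a_k = -1, -1, -3, -5, -11, -21, -43, -85, …
L₀ from L_f via x↦r, Dx↦r'^{-1}Dx.
Derive L from L₀ (diff closure).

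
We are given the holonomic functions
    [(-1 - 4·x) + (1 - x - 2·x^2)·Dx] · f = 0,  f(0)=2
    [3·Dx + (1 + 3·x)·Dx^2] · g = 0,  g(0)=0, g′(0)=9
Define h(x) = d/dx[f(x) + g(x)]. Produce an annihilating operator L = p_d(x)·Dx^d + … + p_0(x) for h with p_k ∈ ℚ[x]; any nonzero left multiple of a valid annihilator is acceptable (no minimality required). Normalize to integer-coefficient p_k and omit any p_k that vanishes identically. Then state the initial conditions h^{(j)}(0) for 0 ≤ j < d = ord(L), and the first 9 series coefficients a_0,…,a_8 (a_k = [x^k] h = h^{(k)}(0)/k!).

L = (66 + 270·x + 576·x^2 + 336·x^3 + 288·x^4) + (4 + 96·x + 492·x^2 + 832·x^3 + 696·x^4 + 480·x^5)·Dx + (-3 - 19·x - 25·x^2 + 39·x^3 + 116·x^4 + 164·x^5 + 96·x^6)·Dx^2  (order 2).
h: a_k = 11, -15, 111, -155, 939, -1671, 7751, -16947, 65187, …
ICs: h(0) = 11, h′(0) = -15.

f: a_k = 2, 2, 6, 10, 22, 42, 86, 170, 342, …
g: a_k = 0, 9, -27/2, 27, -243/4, 729/5, -729/2, 6561/7, -19683/8, …
Weyl lclm of L_f,L_g ⇒ L₀ (ord ≤ 3).
h₀' ⇒ L via d/dx closure of L₀.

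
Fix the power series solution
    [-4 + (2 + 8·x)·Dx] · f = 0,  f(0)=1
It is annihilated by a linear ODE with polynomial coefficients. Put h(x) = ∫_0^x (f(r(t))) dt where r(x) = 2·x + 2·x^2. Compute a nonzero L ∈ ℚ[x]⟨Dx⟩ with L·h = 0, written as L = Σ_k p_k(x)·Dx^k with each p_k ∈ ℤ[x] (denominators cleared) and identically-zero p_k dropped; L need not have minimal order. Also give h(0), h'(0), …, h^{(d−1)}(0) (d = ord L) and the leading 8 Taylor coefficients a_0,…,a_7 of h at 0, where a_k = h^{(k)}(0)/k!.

f: a_k = 1, 2, -2, 4, -10, 28, -84, 264, …
f∘r: x↦r, Dx↦Dx/r' in L_f ⇒ L₀.
∫: right-multiply L₀ by Dx.
L = (-4 - 8·x)·Dx + (1 + 8·x + 8·x^2)·Dx^2  (order 2).
h: a_k = 0, 1, 2, -4/3, 4, -72/5, 176/3, -1824/7, …
ICs: h(0) = 0, h′(0) = 1.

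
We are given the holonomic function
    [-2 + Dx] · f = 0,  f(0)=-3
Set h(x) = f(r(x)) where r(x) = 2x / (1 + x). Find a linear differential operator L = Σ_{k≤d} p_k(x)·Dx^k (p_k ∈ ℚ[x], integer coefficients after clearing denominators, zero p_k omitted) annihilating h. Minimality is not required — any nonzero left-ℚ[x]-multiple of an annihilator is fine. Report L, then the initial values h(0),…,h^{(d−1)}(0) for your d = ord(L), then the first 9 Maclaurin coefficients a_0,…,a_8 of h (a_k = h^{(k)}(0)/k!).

f: a_k = -3, -6, -6, -4, -2, -4/5, -4/15, -8/105, -2/105, …
Change of var in L_f (x↦r) gives L₀.
L = -4 + (1 + 2·x + x^2)·Dx  (order 1).
h: a_k = -3, -12, -12, 4, 4, -28/5, 44/15, 68/105, -316/105, …
ICs: h(0) = -3.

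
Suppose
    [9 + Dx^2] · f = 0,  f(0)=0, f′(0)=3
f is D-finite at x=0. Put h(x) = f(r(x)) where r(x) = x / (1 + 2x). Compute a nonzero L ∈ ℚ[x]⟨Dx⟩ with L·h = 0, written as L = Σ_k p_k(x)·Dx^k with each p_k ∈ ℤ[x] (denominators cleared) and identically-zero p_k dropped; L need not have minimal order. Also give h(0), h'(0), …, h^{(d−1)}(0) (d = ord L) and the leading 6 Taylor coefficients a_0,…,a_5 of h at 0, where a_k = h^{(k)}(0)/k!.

L = 9 + (4 + 24·x + 48·x^2 + 32·x^3)·Dx + (1 + 8·x + 24·x^2 + 32·x^3 + 16·x^4)·Dx^2  (order 2).
h: a_k = 0, 3, -6, 15/2, 3, -2319/40, …
ICs: h(0) = 0, h′(0) = 3.

f: a_k = 0, 3, 0, -9/2, 0, 81/40, …
Substitute x→r, Dx→(1/r')Dx; clear ⇒ L₀.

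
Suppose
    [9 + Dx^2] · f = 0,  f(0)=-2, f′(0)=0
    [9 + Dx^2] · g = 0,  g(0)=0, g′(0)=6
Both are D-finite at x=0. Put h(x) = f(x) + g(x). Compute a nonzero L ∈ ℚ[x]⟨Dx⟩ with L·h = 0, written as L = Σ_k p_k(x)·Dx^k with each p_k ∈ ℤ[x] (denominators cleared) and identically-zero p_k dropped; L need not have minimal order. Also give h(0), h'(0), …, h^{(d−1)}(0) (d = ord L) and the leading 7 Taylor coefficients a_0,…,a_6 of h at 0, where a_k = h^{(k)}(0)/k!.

f: a_k = -2, 0, 9, 0, -27/4, 0, 81/40, …
g: a_k = 0, 6, 0, -9, 0, 81/20, 0, …
Weyl lclm of L_f,L_g ⇒ L₀ (ord ≤ 4).
L = 9 + Dx^2  (order 2).
h: a_k = -2, 6, 9, -9, -27/4, 81/20, 81/40, …
ICs: h(0) = -2, h′(0) = 6.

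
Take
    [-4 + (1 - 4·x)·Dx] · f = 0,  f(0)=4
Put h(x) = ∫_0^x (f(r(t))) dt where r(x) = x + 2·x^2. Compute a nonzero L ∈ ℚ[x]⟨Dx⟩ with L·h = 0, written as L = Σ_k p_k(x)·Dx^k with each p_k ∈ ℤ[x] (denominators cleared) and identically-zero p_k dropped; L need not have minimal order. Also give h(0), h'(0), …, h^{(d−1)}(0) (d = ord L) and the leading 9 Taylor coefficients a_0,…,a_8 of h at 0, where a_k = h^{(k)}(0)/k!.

f: a_k = 4, 16, 64, 256, 1024, 4096, 16384, 65536, 262144, …
L₀ from L_f via x↦r, Dx↦r'^{-1}Dx.
∫: right-multiply L₀ by Dx.
L = (4 + 16·x)·Dx + (-1 + 4·x + 8·x^2)·Dx^2  (order 2).
h: a_k = 0, 4, 8, 32, 128, 2816/5, 2560, 83968/7, 57344, …
ICs: h(0) = 0, h′(0) = 4.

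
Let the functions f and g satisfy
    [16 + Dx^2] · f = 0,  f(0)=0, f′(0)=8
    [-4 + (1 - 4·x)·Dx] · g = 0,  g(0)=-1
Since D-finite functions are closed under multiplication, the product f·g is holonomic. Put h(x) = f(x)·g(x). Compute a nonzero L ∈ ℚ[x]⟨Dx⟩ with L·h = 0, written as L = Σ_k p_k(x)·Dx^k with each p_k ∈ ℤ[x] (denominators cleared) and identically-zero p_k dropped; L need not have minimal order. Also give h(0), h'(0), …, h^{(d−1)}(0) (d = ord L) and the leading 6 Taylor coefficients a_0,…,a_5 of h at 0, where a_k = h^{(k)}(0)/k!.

f: a_k = 0, 8, 0, -64/3, 0, 256/15, …
g: a_k = -1, -4, -16, -64, -256, -1024, …
Sym-product of L_f,L_g gives L₀ (≤ ord 2).
L = (-16 + 64·x) + 8·Dx + (-1 + 4·x)·Dx^2  (order 2).
h: a_k = 0, -8, -32, -320/3, -1280/3, -25856/15, …
ICs: h(0) = 0, h′(0) = -8.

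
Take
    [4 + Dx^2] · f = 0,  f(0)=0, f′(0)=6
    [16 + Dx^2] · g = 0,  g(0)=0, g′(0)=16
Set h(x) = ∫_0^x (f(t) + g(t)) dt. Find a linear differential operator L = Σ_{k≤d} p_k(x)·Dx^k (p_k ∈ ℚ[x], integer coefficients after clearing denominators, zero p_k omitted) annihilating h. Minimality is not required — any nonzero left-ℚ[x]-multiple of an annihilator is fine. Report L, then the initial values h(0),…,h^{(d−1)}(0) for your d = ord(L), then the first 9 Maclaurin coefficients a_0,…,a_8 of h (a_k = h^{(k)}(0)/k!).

f: a_k = 0, 6, 0, -4, 0, 4/5, 0, -8/105, 0, …
g: a_k = 0, 16, 0, -128/3, 0, 512/15, 0, -4096/315, 0, …
Weyl lclm of L_f,L_g ⇒ L₀ (ord ≤ 4).
Integrate: L := L₀·Dx.
L = 64·Dx + 20·Dx^3 + Dx^5  (order 5).
h: a_k = 0, 0, 11, 0, -35/3, 0, 262/45, 0, -103/63, …
ICs: h(0) = 0, h′(0) = 0, h′′(0) = 22, h′′′(0) = 0, h′′′′(0) = -280.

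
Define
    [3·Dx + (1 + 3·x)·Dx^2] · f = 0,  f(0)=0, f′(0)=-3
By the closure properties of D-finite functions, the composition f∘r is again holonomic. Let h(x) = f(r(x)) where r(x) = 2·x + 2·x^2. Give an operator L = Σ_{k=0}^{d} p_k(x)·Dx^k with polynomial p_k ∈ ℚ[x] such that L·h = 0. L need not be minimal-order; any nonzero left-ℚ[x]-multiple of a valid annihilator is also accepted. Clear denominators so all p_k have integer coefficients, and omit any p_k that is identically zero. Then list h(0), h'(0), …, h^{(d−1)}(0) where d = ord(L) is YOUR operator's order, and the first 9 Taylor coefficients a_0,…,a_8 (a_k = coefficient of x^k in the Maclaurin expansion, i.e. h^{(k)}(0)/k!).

L = (4 + 12·x + 12·x^2)·Dx + (1 + 8·x + 18·x^2 + 12·x^3)·Dx^2  (order 2).
h: a_k = 0, -6, 12, -36, 126, -2376/5, 1872, -53136/7, 31428, …
ICs: h(0) = 0, h′(0) = -6.

f: a_k = 0, -3, 9/2, -9, 81/4, -243/5, 243/2, -2187/7, 6561/8, …
Change of var in L_f (x↦r) gives L₀.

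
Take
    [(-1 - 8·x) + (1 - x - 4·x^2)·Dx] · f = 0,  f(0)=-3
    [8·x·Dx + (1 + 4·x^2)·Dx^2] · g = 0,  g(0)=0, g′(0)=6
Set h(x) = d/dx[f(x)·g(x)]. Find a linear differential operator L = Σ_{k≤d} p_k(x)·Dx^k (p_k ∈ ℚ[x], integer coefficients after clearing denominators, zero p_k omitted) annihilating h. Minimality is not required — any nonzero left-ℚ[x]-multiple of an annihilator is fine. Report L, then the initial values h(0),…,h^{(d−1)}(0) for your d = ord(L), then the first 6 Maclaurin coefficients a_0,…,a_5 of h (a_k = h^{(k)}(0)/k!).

f: a_k = -3, -3, -15, -27, -87, -195, …
g: a_k = 0, 6, 0, -8, 0, 96/5, …
L₀ := L_f ⊗_s L_g (sym. prod.), ord ≤ 2.
h₀' ⇒ L via d/dx closure of L₀.
L = (14 + 408·x^2 + 384·x^3 + 2304·x^4) + (4 + 34·x + 48·x^2 + 280·x^3 + 384·x^4 + 1536·x^5)·Dx + (-1 - 11·x^2 + 16·x^3 + 20·x^4 + 64·x^5 + 192·x^6)·Dx^2  (order 2).
h: a_k = -18, -36, -198, -552, -2298, -30348/5, …
ICs: h(0) = -18, h′(0) = -36.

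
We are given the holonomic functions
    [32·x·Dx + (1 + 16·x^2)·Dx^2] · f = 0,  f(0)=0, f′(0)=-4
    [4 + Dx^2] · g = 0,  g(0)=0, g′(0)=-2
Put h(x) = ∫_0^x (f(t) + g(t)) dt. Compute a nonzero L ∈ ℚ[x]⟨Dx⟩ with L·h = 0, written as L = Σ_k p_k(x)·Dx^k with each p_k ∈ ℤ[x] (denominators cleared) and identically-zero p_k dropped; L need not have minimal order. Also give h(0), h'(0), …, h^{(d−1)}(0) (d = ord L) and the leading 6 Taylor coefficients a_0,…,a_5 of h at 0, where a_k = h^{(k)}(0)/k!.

f: a_k = 0, -4, 0, 64/3, 0, -1024/5, …
g: a_k = 0, -2, 0, 4/3, 0, -4/15, …
L₀ := lclm(L_f,L_g); ord L₀ ≤ 2+2.
∫: right-multiply L₀ by Dx.
L = (-6016·x + 102400·x^3 + 32768·x^5)·Dx^2 + (-28 + 1216·x^2 + 27648·x^4 + 16384·x^6)·Dx^3 + (-1504·x + 25600·x^3 + 8192·x^5)·Dx^4 + (-7 + 304·x^2 + 6912·x^4 + 4096·x^6)·Dx^5  (order 5).
h: a_k = 0, 0, -3, 0, 17/3, 0, …
ICs: h(0) = 0, h′(0) = 0, h′′(0) = -6, h′′′(0) = 0, h′′′′(0) = 136.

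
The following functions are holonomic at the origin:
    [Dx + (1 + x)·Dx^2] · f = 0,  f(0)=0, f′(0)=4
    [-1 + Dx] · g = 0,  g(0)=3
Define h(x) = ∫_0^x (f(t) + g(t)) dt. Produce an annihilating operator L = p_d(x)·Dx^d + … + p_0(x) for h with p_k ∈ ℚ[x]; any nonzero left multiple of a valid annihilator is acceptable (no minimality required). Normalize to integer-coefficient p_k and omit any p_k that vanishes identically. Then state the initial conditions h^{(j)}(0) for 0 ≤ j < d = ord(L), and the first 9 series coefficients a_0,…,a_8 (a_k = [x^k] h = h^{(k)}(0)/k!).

L = (-3 - x)·Dx^2 + (1 - 2·x - x^2)·Dx^3 + (2 + 3·x + x^2)·Dx^4  (order 4).
h: a_k = 0, 3, 7/2, -1/6, 11/24, -7/40, 11/80, -53/560, 961/13440, …
ICs: h(0) = 0, h′(0) = 3, h′′(0) = 7, h′′′(0) = -1.

f: a_k = 0, 4, -2, 4/3, -1, 4/5, -2/3, 4/7, -1/2, …
g: a_k = 3, 3, 3/2, 1/2, 1/8, 1/40, 1/240, 1/1680, 1/13440, …
L₀ := lclm(L_f,L_g); ord L₀ ≤ 2+1.
h=∫₀ˣh₀: take L = L₀·Dx.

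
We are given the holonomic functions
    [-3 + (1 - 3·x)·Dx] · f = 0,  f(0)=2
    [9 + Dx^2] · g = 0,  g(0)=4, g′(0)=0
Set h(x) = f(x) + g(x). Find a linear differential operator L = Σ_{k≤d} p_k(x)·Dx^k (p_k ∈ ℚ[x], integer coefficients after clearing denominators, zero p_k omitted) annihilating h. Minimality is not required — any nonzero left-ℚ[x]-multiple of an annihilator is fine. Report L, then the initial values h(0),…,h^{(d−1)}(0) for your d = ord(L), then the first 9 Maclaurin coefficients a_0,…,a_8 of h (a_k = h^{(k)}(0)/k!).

f: a_k = 2, 6, 18, 54, 162, 486, 1458, 4374, 13122, …
g: a_k = 4, 0, -18, 0, 27/2, 0, -81/20, 0, 729/1120, …
Weyl lclm of L_f,L_g ⇒ L₀ (ord ≤ 3).
L = (63 - 54·x + 81·x^2) + (-9 + 45·x - 81·x^2 + 81·x^3)·Dx + (7 - 6·x + 9·x^2)·Dx^2 + (-1 + 5·x - 9·x^2 + 9·x^3)·Dx^3  (order 3).
h: a_k = 6, 6, 0, 54, 351/2, 486, 29079/20, 4374, 14697369/1120, …
ICs: h(0) = 6, h′(0) = 6, h′′(0) = 0.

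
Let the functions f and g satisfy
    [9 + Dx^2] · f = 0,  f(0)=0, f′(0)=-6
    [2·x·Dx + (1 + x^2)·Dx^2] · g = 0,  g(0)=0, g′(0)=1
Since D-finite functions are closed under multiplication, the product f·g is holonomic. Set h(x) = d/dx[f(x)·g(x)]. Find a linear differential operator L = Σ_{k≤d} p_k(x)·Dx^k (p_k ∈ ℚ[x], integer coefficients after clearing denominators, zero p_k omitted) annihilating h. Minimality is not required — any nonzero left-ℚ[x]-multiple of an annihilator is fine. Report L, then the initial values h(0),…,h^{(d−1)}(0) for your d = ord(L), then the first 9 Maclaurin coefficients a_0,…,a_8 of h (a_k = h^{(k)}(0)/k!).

f: a_k = 0, -6, 0, 9, 0, -81/20, 0, 243/280, 0, …
g: a_k = 0, 1, 0, -1/3, 0, 1/5, 0, -1/7, 0, …
Sym-product of L_f,L_g gives L₀ (≤ ord 4).
h₀' ⇒ L via d/dx closure of L₀.
L = (20358 + 86886·x^2 + 157437·x^4 + 155520·x^6 + 96228·x^8 + 36450·x^10 + 6561·x^12) + (6372·x + 25596·x^3 + 39960·x^5 + 32400·x^7 + 14580·x^9 + 2916·x^11)·Dx + (3432 + 15828·x^2 + 31110·x^4 + 33588·x^6 + 22032·x^8 + 8424·x^10 + 1458·x^12)·Dx^2 + (708·x + 2844·x^3 + 4440·x^5 + 3600·x^7 + 1620·x^9 + 324·x^11)·Dx^3 + (130 + 686·x^2 + 1513·x^4 + 1812·x^6 + 1260·x^8 + 486·x^10 + 81·x^12)·Dx^4  (order 4).
h: a_k = 0, -12, 0, 44, 0, -99/2, 0, 39, 0, …
ICs: h(0) = 0, h′(0) = -12, h′′(0) = 0, h′′′(0) = 264.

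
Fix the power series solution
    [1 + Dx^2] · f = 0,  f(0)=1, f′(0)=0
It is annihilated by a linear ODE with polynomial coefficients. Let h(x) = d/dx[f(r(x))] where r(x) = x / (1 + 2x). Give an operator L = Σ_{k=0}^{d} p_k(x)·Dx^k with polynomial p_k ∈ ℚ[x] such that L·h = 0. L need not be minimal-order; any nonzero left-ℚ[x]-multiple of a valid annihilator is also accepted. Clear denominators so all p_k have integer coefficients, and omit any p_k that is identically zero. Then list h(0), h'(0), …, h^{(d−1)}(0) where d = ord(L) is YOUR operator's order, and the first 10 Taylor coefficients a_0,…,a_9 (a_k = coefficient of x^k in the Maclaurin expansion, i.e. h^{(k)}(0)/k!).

L = (25 + 96·x + 96·x^2) + (12 + 72·x + 144·x^2 + 96·x^3)·Dx + (1 + 8·x + 24·x^2 + 32·x^3 + 16·x^4)·Dx^2  (order 2).
h: a_k = 0, -1, 6, -143/6, 235/3, -27601/120, 12509/20, -8095583/5040, 1103647/280, -3377674081/362880, …
ICs: h(0) = 0, h′(0) = -1.

f: a_k = 1, 0, -1/2, 0, 1/24, 0, -1/720, 0, 1/40320, 0, …
f∘r: x↦r, Dx↦Dx/r' in L_f ⇒ L₀.
h=h₀': d/dx-closure on L₀ ⇒ L.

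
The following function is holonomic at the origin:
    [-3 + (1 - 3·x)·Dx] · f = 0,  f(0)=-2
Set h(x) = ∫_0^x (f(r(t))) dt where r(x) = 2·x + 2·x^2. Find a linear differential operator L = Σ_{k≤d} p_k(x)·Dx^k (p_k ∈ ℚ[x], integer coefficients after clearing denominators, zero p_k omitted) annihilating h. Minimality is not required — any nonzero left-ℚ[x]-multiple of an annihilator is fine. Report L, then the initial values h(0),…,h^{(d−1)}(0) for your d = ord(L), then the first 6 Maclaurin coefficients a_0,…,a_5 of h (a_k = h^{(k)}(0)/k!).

f: a_k = -2, -6, -18, -54, -162, -486, …
f∘r: x↦r, Dx↦Dx/r' in L_f ⇒ L₀.
h=∫₀ˣh₀: take L = L₀·Dx.
L = (6 + 12·x)·Dx + (-1 + 6·x + 6·x^2)·Dx^2  (order 2).
h: a_k = 0, -2, -6, -28, -144, -792, …
ICs: h(0) = 0, h′(0) = -2.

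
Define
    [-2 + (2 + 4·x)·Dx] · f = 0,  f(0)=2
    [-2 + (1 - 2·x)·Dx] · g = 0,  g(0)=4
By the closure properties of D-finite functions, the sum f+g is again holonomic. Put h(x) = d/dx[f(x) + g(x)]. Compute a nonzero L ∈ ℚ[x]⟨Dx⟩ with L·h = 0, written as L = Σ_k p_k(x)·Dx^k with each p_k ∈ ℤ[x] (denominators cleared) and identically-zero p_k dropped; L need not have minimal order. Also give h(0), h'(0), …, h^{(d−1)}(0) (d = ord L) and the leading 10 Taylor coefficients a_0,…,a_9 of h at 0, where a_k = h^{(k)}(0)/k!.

f: a_k = 2, 2, -1, 1, -5/4, 7/4, -21/8, 33/8, -429/64, 715/64, …
g: a_k = 4, 8, 16, 32, 64, 128, 256, 512, 1024, 2048, …
h₀=f+g: left-lcm gives L₀, ord ≤ 2.
h₀' ⇒ L via d/dx closure of L₀.
L = (-36 - 24·x) + (-21 - 108·x - 84·x^2)·Dx + (5 + 6·x - 20·x^2 - 24·x^3)·Dx^2  (order 2).
h: a_k = 10, 30, 99, 251, 2595/4, 6081/4, 28903/8, 65107/8, 1186083/64, 2609285/64, …
ICs: h(0) = 10, h′(0) = 30.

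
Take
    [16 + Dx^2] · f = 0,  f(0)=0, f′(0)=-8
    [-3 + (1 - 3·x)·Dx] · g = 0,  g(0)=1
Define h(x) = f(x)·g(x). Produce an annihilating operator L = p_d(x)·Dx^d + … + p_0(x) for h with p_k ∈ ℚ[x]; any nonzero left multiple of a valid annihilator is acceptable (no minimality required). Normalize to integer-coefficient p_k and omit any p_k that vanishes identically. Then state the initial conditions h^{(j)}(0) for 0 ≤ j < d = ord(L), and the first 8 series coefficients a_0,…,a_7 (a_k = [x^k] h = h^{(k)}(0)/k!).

L = (-16 + 48·x) + 6·Dx + (-1 + 3·x)·Dx^2  (order 2).
h: a_k = 0, -8, -24, -152/3, -152, -7096/15, -7096/5, -1339096/315, …
ICs: h(0) = 0, h′(0) = -8.

f: a_k = 0, -8, 0, 64/3, 0, -256/15, 0, 2048/315, …
g: a_k = 1, 3, 9, 27, 81, 243, 729, 2187, …
Sym-product of L_f,L_g gives L₀ (≤ ord 2).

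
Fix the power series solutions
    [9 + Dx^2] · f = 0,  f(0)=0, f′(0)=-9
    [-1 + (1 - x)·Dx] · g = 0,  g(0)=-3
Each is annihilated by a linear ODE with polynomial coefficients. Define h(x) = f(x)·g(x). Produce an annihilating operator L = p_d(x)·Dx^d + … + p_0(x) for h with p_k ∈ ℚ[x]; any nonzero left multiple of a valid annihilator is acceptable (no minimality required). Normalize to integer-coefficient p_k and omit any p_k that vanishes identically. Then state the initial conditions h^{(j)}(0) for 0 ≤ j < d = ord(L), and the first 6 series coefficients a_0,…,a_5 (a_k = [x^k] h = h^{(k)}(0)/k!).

L = (-9 + 9·x) + 2·Dx + (-1 + x)·Dx^2  (order 2).
h: a_k = 0, 27, 27, -27/2, -27/2, 189/40, …
ICs: h(0) = 0, h′(0) = 27.

f: a_k = 0, -9, 0, 27/2, 0, -243/40, …
g: a_k = -3, -3, -3, -3, -3, -3, …
L₀ := L_f ⊗_s L_g (sym. prod.), ord ≤ 2.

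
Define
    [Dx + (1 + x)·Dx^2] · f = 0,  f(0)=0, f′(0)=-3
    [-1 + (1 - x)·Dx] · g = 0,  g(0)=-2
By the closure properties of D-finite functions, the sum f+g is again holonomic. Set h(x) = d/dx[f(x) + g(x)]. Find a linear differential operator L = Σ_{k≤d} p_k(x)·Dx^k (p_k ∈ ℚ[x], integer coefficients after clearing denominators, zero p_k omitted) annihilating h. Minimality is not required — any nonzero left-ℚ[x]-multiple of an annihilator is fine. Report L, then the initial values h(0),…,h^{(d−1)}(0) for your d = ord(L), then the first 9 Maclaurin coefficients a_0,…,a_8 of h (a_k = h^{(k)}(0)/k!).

L = (-10 - 2·x) + (-4 - 16·x - 4·x^2)·Dx + (3 + x - 3·x^2 - x^3)·Dx^2  (order 2).
h: a_k = -5, -1, -9, -5, -13, -9, -17, -13, -21, …
ICs: h(0) = -5, h′(0) = -1.

f: a_k = 0, -3, 3/2, -1, 3/4, -3/5, 1/2, -3/7, 3/8, …
g: a_k = -2, -2, -2, -2, -2, -2, -2, -2, -2, …
Sum ⇒ L₀ = lclm(L_f,L_g) in ℚ(x)⟨Dx⟩.
h=h₀': d/dx-closure on L₀ ⇒ L.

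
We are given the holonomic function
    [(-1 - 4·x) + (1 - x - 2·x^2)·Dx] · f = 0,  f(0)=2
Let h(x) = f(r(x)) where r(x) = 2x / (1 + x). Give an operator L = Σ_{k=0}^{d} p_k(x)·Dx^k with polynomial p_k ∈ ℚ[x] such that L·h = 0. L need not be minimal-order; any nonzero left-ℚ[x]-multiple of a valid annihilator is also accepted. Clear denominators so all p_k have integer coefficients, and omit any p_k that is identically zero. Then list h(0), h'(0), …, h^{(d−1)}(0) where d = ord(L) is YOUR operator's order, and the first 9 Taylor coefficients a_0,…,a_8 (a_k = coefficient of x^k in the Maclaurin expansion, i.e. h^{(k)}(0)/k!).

f: a_k = 2, 2, 6, 10, 22, 42, 86, 170, 342, …
h₀=f(r): pull back L_f along r ⇒ L₀.
L = (2 + 18·x) + (-1 - x + 9·x^2 + 9·x^3)·Dx  (order 1).
h: a_k = 2, 4, 20, 36, 180, 324, 1620, 2916, 14580, …
ICs: h(0) = 2.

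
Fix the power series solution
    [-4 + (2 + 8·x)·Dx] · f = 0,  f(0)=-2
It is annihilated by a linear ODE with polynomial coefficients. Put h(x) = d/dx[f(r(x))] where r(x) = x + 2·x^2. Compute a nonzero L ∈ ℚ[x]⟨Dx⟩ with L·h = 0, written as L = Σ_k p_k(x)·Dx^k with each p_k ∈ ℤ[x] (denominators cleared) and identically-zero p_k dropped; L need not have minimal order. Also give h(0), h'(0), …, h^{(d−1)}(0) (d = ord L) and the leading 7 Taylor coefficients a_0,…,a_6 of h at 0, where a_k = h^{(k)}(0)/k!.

f: a_k = -2, -4, 4, -8, 20, -56, 168, …
Change of var in L_f (x↦r) gives L₀.
h₀' ⇒ L via d/dx closure of L₀.
L = 2 + (-1 - 8·x - 24·x^2 - 32·x^3)·Dx  (order 1).
h: a_k = -4, -8, 24, -48, 40, 144, -784, …
ICs: h(0) = -4.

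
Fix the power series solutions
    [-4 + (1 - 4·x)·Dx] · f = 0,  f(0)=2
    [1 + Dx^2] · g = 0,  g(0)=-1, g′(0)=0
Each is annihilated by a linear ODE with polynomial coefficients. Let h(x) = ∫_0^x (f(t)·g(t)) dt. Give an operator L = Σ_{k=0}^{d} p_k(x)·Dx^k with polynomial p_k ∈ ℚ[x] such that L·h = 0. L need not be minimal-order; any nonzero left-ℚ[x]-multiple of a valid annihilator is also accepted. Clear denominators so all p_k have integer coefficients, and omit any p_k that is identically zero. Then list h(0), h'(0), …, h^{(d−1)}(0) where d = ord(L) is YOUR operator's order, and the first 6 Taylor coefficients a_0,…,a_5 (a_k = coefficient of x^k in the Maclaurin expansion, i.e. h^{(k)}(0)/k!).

f: a_k = 2, 8, 32, 128, 512, 2048, …
g: a_k = -1, 0, 1/2, 0, -1/24, 0, …
Sym-product of L_f,L_g gives L₀ (≤ ord 2).
h=∫h₀ ⇒ L = L₀·Dx.
L = (-1 + 4·x)·Dx + 8·Dx^2 + (-1 + 4·x)·Dx^3  (order 3).
h: a_k = 0, -2, -4, -31/3, -31, -5953/60, …
ICs: h(0) = 0, h′(0) = -2, h′′(0) = -8.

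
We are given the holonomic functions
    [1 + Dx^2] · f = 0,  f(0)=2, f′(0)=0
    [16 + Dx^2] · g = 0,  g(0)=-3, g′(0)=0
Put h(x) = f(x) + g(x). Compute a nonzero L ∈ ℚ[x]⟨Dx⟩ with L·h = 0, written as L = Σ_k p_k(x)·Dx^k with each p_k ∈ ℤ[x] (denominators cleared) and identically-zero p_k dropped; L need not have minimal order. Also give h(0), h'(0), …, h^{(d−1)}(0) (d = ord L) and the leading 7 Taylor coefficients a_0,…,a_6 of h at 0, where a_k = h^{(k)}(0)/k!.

L = 16 + 17·Dx^2 + Dx^4  (order 4).
h: a_k = -1, 0, 23, 0, -383/12, 0, 6143/360, …
ICs: h(0) = -1, h′(0) = 0, h′′(0) = 46, h′′′(0) = 0.

f: a_k = 2, 0, -1, 0, 1/12, 0, -1/360, …
g: a_k = -3, 0, 24, 0, -32, 0, 256/15, …
Sum ⇒ L₀ = lclm(L_f,L_g) in ℚ(x)⟨Dx⟩.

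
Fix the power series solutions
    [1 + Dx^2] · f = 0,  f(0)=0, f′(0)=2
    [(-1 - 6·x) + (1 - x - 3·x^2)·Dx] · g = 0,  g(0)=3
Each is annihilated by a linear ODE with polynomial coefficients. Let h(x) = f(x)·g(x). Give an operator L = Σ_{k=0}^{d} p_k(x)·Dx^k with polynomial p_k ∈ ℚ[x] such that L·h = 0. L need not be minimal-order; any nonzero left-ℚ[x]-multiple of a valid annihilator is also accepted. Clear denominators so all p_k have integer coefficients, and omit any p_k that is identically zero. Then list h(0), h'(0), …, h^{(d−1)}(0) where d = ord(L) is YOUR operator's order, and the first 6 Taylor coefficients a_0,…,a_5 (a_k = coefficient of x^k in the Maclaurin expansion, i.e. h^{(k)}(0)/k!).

f: a_k = 0, 2, 0, -1/3, 0, 1/60, …
g: a_k = 3, 3, 12, 21, 57, 120, …
Sym-product of L_f,L_g gives L₀ (≤ ord 2).
L = (5 + x + 3·x^2) + (2 + 12·x)·Dx + (-1 + x + 3·x^2)·Dx^2  (order 2).
h: a_k = 0, 6, 6, 23, 41, 2201/20, …
ICs: h(0) = 0, h′(0) = 6.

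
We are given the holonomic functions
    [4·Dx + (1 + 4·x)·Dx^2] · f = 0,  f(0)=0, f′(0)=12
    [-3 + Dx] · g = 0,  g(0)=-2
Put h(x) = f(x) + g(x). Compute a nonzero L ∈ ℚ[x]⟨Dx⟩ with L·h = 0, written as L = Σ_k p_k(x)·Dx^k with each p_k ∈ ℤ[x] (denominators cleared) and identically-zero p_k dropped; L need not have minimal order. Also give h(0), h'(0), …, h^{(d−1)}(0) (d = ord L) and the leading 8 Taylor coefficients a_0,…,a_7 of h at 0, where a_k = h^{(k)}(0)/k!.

L = (-132 - 144·x)·Dx + (23 - 72·x - 144·x^2)·Dx^2 + (7 + 40·x + 48·x^2)·Dx^3  (order 3).
h: a_k = -2, 6, -33, 55, -795/4, 12207/20, -82001/40, 1965837/280, …
ICs: h(0) = -2, h′(0) = 6, h′′(0) = -66.

f: a_k = 0, 12, -24, 64, -192, 3072/5, -2048, 49152/7, …
g: a_k = -2, -6, -9, -9, -27/4, -81/20, -81/40, -243/280, …
L₀ := lclm(L_f,L_g); ord L₀ ≤ 2+1.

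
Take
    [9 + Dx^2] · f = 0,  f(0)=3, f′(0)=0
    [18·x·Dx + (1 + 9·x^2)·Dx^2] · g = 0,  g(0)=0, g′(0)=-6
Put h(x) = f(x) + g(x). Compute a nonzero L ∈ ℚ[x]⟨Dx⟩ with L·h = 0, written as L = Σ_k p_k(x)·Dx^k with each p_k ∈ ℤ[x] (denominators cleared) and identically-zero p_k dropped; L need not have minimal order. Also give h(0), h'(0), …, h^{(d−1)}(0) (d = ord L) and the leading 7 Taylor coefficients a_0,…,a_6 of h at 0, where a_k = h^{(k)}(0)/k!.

L = (-1782·x + 20412·x^3 + 13122·x^5)·Dx + (-9 + 567·x^2 + 6561·x^4 + 6561·x^6)·Dx^2 + (-198·x + 2268·x^3 + 1458·x^5)·Dx^3 + (-1 + 63·x^2 + 729·x^4 + 729·x^6)·Dx^4  (order 4).
h: a_k = 3, -6, -27/2, 18, 81/8, -486/5, -243/80, …
ICs: h(0) = 3, h′(0) = -6, h′′(0) = -27, h′′′(0) = 108.

f: a_k = 3, 0, -27/2, 0, 81/8, 0, -243/80, …
g: a_k = 0, -6, 0, 18, 0, -486/5, 0, …
h₀=f+g: left-lcm gives L₀, ord ≤ 4.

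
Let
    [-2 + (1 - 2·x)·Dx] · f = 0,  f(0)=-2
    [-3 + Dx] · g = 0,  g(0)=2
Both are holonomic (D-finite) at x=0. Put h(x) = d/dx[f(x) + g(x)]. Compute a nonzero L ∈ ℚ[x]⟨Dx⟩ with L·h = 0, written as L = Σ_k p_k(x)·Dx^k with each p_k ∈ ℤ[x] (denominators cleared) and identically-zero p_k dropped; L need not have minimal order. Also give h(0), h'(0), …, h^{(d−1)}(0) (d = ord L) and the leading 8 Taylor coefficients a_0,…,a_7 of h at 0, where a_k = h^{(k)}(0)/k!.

f: a_k = -2, -4, -8, -16, -32, -64, -128, -256, …
g: a_k = 2, 6, 9, 9, 27/4, 81/20, 81/40, 243/280, …
h₀=f+g: left-lcm gives L₀, ord ≤ 2.
h₀' ⇒ L via d/dx closure of L₀.
L = (36 + 72·x) + (-15 - 36·x + 36·x^2)·Dx + (1 + 4·x - 12·x^2)·Dx^2  (order 2).
h: a_k = 2, 2, -21, -101, -1199/4, -15117/20, -71437/40, -1146151/280, …
ICs: h(0) = 2, h′(0) = 2.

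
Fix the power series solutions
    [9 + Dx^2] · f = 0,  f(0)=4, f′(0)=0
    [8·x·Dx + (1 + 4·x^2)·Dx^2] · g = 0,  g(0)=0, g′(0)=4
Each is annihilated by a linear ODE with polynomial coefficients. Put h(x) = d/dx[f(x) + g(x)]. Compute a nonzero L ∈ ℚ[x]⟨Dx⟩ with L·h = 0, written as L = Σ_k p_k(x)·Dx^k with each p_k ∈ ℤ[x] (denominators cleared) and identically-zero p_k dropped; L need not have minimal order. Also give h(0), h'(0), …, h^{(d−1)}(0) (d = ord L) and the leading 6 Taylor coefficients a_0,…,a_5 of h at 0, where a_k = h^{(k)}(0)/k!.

L = (-2808·x + 19008·x^3 + 10368·x^5) + (9 + 1548·x^2 + 7344·x^4 + 5184·x^6)·Dx + (-312·x + 2112·x^3 + 1152·x^5)·Dx^2 + (1 + 172·x^2 + 816·x^4 + 576·x^6)·Dx^3  (order 3).
h: a_k = 4, -36, -16, 54, 64, -243/10, …
ICs: h(0) = 4, h′(0) = -36, h′′(0) = -32.

f: a_k = 4, 0, -18, 0, 27/2, 0, …
g: a_k = 0, 4, 0, -16/3, 0, 64/5, …
f+g: L₀ = lclm(L_f,L_g), ord ≤ 2+2.
Differentiate: ansatz ord ≤ ord L₀ ⇒ L.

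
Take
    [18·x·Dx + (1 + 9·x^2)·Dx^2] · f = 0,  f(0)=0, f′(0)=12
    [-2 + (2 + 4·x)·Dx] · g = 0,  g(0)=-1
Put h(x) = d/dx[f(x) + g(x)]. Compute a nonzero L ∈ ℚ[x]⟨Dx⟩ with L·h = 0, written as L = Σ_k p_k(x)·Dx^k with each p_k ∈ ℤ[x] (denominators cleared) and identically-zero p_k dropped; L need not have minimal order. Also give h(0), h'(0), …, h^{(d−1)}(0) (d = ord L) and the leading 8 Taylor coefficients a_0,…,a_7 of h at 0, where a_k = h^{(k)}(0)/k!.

f: a_k = 0, 12, 0, -36, 0, 972/5, 0, -8748/7, …
g: a_k = -1, -1, 1/2, -1/2, 5/8, -7/8, 21/16, -33/16, …
Sum ⇒ L₀ = lclm(L_f,L_g) in ℚ(x)⟨Dx⟩.
h=h₀': d/dx-closure on L₀ ⇒ L.
L = (-36 - 180·x + 972·x^2 + 972·x^3) + (-42 - 144·x + 720·x^2 + 3888·x^3 + 3402·x^4)·Dx + (-2 + 32·x + 108·x^2 + 396·x^3 + 1134·x^4 + 972·x^5)·Dx^2  (order 2).
h: a_k = 11, 1, -219/2, 5/2, 7741/8, 63/8, -140199/16, 429/16, …
ICs: h(0) = 11, h′(0) = 1.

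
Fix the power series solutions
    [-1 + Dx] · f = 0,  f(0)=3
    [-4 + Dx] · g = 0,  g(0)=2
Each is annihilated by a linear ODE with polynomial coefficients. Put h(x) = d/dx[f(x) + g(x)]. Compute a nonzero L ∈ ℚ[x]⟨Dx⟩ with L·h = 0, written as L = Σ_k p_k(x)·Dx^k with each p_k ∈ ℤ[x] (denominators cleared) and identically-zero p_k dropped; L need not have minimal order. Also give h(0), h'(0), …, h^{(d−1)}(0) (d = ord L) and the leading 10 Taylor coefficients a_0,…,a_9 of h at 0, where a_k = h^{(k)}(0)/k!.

L = 4 - 5·Dx + Dx^2  (order 2).
h: a_k = 11, 35, 131/2, 515/6, 2051/24, 1639/24, 32771/720, 3745/144, 524291/40320, 419431/72576, …
ICs: h(0) = 11, h′(0) = 35.

f: a_k = 3, 3, 3/2, 1/2, 1/8, 1/40, 1/240, 1/1680, 1/13440, 1/120960, …
g: a_k = 2, 8, 16, 64/3, 64/3, 256/15, 512/45, 2048/315, 1024/315, 4096/2835, …
Sum ⇒ L₀ = lclm(L_f,L_g) in ℚ(x)⟨Dx⟩.
h₀' ⇒ L via d/dx closure of L₀.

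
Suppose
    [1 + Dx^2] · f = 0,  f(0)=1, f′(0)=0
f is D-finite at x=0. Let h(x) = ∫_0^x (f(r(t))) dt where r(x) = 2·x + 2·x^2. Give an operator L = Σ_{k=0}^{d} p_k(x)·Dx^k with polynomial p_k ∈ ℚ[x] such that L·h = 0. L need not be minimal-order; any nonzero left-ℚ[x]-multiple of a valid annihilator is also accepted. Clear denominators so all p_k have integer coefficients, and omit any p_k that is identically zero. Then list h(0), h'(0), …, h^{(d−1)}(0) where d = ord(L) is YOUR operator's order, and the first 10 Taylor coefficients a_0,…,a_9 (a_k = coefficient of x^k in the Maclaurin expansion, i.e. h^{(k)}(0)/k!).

f: a_k = 1, 0, -1/2, 0, 1/24, 0, -1/720, 0, 1/40320, 0, …
Change of var in L_f (x↦r) gives L₀.
∫: right-multiply L₀ by Dx.
L = (4 + 24·x + 48·x^2 + 32·x^3)·Dx - 2·Dx^2 + (1 + 2·x)·Dx^3  (order 3).
h: a_k = 0, 1, 0, -2/3, -1, -4/15, 4/9, 176/315, 4/15, -208/2835, …
ICs: h(0) = 0, h′(0) = 1, h′′(0) = 0.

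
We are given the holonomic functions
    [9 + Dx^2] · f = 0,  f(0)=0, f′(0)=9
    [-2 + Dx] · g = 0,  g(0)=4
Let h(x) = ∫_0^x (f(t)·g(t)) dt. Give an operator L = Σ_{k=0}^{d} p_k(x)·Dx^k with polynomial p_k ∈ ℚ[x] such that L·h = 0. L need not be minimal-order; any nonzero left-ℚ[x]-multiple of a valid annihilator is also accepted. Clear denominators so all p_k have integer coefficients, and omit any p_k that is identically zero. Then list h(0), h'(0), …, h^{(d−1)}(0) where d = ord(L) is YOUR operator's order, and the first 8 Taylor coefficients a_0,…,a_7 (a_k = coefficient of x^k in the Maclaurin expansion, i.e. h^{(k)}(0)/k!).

L = 13·Dx - 4·Dx^2 + Dx^3  (order 3).
h: a_k = 0, 0, 18, 24, 9/2, -12, -199/20, -69/35, …
ICs: h(0) = 0, h′(0) = 0, h′′(0) = 36.

f: a_k = 0, 9, 0, -27/2, 0, 243/40, 0, -729/560, …
g: a_k = 4, 8, 8, 16/3, 8/3, 16/15, 16/45, 32/315, …
L₀ := L_f ⊗_s L_g (sym. prod.), ord ≤ 2.
Integrate: L := L₀·Dx.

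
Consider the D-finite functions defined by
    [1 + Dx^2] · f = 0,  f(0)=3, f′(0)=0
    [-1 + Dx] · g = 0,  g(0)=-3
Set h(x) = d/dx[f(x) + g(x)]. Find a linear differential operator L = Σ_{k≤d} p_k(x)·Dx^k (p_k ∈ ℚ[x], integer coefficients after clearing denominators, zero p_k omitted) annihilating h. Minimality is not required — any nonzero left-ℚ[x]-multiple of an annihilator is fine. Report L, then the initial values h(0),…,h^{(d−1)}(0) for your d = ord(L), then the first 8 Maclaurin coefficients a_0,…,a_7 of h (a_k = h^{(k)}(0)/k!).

L = 1 - Dx + Dx^2 - Dx^3  (order 3).
h: a_k = -3, -6, -3/2, 0, -1/8, -1/20, -1/240, 0, …
ICs: h(0) = -3, h′(0) = -6, h′′(0) = -3.

f: a_k = 3, 0, -3/2, 0, 1/8, 0, -1/240, 0, …
g: a_k = -3, -3, -3/2, -1/2, -1/8, -1/40, -1/240, -1/1680, …
L₀ := lclm(L_f,L_g); ord L₀ ≤ 2+1.
Derive L from L₀ (diff closure).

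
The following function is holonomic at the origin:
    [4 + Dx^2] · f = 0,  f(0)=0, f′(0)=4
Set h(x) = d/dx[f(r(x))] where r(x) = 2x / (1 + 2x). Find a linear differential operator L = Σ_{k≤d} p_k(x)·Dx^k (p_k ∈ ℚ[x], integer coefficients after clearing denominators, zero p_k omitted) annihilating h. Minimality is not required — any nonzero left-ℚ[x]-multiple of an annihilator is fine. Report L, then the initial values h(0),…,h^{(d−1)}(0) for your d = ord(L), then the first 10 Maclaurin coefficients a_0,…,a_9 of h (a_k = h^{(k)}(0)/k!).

f: a_k = 0, 4, 0, -8/3, 0, 8/15, 0, -16/315, 0, 8/2835, …
L₀ from L_f via x↦r, Dx↦r'^{-1}Dx.
h=h₀': d/dx-closure on L₀ ⇒ L.
L = (40 + 96·x + 96·x^2) + (12 + 72·x + 144·x^2 + 96·x^3)·Dx + (1 + 8·x + 24·x^2 + 32·x^3 + 16·x^4)·Dx^2  (order 2).
h: a_k = 8, -32, 32, 256, -5504/3, 7680, -1131008/45, 3104768/45, -50444288/315, 18735104/63, …
ICs: h(0) = 8, h′(0) = -32.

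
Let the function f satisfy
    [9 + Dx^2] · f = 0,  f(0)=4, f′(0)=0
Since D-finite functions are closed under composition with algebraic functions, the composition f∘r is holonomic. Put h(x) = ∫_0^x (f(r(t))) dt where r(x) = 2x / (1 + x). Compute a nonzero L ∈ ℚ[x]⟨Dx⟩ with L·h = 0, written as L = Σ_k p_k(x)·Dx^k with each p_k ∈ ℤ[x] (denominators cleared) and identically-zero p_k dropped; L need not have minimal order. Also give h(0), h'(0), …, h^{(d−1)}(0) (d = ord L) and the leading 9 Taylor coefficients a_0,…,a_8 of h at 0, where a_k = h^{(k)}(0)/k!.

L = 36·Dx + (2 + 6·x + 6·x^2 + 2·x^3)·Dx^2 + (1 + 4·x + 6·x^2 + 4·x^3 + x^4)·Dx^3  (order 3).
h: a_k = 0, 4, 0, -24, 36, 0, -96, 7704/35, -1458/5, …
ICs: h(0) = 0, h′(0) = 4, h′′(0) = 0.

f: a_k = 4, 0, -18, 0, 27/2, 0, -81/20, 0, 729/1120, …
L₀ from L_f via x↦r, Dx↦r'^{-1}Dx.
h=∫₀ˣh₀: take L = L₀·Dx.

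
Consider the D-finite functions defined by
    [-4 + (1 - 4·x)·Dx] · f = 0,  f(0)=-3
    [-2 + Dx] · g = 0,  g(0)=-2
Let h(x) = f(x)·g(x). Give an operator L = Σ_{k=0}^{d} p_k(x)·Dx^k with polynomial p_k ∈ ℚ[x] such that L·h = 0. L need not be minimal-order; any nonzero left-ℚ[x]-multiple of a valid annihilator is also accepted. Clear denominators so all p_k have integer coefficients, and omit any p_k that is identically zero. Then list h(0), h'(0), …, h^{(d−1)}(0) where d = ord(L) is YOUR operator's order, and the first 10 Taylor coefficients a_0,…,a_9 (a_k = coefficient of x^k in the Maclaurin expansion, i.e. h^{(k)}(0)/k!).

f: a_k = -3, -12, -48, -192, -768, -3072, -12288, -49152, -196608, -786432, …
g: a_k = -2, -4, -4, -8/3, -4/3, -8/15, -8/45, -16/315, -4/315, -8/2835, …
h₀=f·g: eliminate ⇒ L₀, order ≤ 1·1.
L = (6 - 8·x) + (-1 + 4·x)·Dx  (order 1).
h: a_k = 6, 36, 156, 632, 2532, 50648/5, 607784/15, 5672656/35, 68071876/105, 2450587544/945, …
ICs: h(0) = 6.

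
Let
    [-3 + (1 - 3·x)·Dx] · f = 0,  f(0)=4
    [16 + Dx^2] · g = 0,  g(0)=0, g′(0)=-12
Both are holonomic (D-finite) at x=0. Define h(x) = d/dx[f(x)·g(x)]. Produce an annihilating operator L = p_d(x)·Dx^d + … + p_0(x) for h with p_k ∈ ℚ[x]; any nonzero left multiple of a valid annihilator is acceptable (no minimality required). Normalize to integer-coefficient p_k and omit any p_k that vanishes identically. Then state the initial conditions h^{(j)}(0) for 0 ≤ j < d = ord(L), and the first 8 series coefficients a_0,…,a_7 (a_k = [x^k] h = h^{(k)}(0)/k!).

L = (-2 - 96·x + 144·x^2) + (-6 + 18·x)·Dx + (1 - 6·x + 9·x^2)·Dx^2  (order 2).
h: a_k = -48, -288, -912, -3648, -14192, -255456/5, -2678192/15, -21425536/35, …
ICs: h(0) = -48, h′(0) = -288.

f: a_k = 4, 12, 36, 108, 324, 972, 2916, 8748, …
g: a_k = 0, -12, 0, 32, 0, -128/5, 0, 1024/105, …
Product ⇒ symmetric product L₀, ord ≤ 2.
Derive L from L₀ (diff closure).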